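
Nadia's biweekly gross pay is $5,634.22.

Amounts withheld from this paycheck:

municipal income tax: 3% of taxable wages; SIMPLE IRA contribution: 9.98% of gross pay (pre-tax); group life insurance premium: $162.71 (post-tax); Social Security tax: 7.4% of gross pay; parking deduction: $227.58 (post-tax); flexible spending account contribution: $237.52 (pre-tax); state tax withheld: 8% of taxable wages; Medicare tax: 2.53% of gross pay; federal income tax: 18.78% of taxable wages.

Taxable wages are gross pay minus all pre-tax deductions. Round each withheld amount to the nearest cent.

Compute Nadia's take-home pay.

SIMPLE IRA contribution: $5,634.22 × 0.0998 = $562.30
Flexible spending account contribution: $237.52
Pre-tax total = $562.30 + $237.52 = $799.82
Taxable wages = $5,634.22 − $799.82 = $4,834.40
State tax withheld: $4,834.40 × 0.08 = $386.75
Municipal income tax: $4,834.40 × 0.03 = $145.03
Federal income tax: $4,834.40 × 0.1878 = $907.90
Social Security tax: $5,634.22 × 0.074 = $416.93
Medicare tax: $5,634.22 × 0.0253 = $142.55
Parking deduction: $227.58
Group life insurance premium: $162.71
Total deductions = $562.30 + $237.52 + $386.75 + $145.03 + $907.90 + $416.93 + $142.55 + $227.58 + $162.71 = $3,189.27
Net pay = $5,634.22 − $3,189.27 = $2,444.95

$2,444.95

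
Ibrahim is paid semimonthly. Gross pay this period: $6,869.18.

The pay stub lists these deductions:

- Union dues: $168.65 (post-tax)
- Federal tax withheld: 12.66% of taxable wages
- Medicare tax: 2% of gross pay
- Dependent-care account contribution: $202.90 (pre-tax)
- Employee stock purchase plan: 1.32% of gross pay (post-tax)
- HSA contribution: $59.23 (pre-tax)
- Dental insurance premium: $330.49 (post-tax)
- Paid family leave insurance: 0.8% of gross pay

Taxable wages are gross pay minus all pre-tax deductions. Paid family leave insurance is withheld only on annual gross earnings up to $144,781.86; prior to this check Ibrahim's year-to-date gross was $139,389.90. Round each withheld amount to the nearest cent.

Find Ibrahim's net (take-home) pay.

Dependent-care account contribution: $202.90
HSA contribution: $59.23
Pre-tax total = $202.90 + $59.23 = $262.13
Taxable wages = $6,869.18 − $262.13 = $6,607.05
Federal tax withheld: $6,607.05 × 0.1266 = $836.45
Medicare tax: $6,869.18 × 0.02 = $137.38
Paid family leave insurance: only $144,781.86 − $139,389.90 = $5,391.96 of this check is subject → $5,391.96 × 0.008 = $43.14
Union dues: $168.65
Dental insurance premium: $330.49
Employee stock purchase plan: $6,869.18 × 0.0132 = $90.67
Total deductions = $202.90 + $59.23 + $836.45 + $137.38 + $43.14 + $168.65 + $330.49 + $90.67 = $1,868.91
Net pay = $6,869.18 − $1,868.91 = $5,000.27

$5,000.27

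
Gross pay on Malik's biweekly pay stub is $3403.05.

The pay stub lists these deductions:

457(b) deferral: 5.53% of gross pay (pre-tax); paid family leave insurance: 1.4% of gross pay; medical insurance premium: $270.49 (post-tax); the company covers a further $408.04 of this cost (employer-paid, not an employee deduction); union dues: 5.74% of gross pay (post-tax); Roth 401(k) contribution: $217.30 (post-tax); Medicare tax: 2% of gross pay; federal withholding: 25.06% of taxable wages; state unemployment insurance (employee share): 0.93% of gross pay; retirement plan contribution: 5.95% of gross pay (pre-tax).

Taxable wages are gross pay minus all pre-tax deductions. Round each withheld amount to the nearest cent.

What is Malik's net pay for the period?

Retirement plan contribution: $3403.05 × 0.0595 = $202.48
457(b) deferral: $3403.05 × 0.0553 = $188.19
Pre-tax total = $202.48 + $188.19 = $390.67
Taxable wages = $3403.05 − $390.67 = $3012.38
Federal withholding: $3012.38 × 0.2506 = $754.90
Paid family leave insurance: $3403.05 × 0.014 = $47.64
Medicare tax: $3403.05 × 0.02 = $68.06
State unemployment insurance (employee share): $3403.05 × 0.0093 = $31.65
Roth 401(k) contribution: $217.30
Medical insurance premium: $270.49
Union dues: $3403.05 × 0.0574 = $195.34
(Employer's $408.04 toward medical insurance premium is not withheld from the employee.)
Total deductions = $202.48 + $188.19 + $754.90 + $47.64 + $68.06 + $31.65 + $217.30 + $270.49 + $195.34 = $1976.05
Net pay = $3403.05 − $1976.05 = $1427.00

$1427.00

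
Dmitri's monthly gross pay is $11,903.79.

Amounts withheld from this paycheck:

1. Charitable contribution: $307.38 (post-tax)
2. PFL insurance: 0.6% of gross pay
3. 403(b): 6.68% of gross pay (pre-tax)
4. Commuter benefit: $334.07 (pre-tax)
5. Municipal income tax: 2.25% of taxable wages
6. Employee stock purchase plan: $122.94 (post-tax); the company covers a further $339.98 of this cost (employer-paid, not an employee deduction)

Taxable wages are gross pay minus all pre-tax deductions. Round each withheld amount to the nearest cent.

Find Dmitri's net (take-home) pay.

403(b): $11,903.79 × 0.0668 = $795.17
Commuter benefit: $334.07
Pre-tax total = $795.17 + $334.07 = $1,129.24
Taxable wages = $11,903.79 − $1,129.24 = $10,774.55
Municipal income tax: $10,774.55 × 0.0225 = $242.43
PFL insurance: $11,903.79 × 0.006 = $71.42
Employee stock purchase plan: $122.94
Charitable contribution: $307.38
(Employer's $339.98 toward employee stock purchase plan is not withheld from the employee.)
Total deductions = $795.17 + $334.07 + $242.43 + $71.42 + $122.94 + $307.38 = $1,873.41
Net pay = $11,903.79 − $1,873.41 = $10,030.38

$10,030.38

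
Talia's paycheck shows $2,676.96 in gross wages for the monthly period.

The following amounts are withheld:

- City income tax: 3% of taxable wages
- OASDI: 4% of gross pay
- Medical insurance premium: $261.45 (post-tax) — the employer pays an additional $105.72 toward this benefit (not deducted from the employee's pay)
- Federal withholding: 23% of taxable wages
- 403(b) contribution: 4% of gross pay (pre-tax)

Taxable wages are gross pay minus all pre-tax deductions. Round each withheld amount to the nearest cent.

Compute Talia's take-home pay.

$1,533.18

403(b) contribution: $2,676.96 × 0.04 = $107.08
Taxable wages = $2,676.96 − $107.08 = $2,569.88
City income tax: $2,569.88 × 0.03 = $77.10
Federal withholding: $2,569.88 × 0.23 = $591.07
OASDI: $2,676.96 × 0.04 = $107.08
Medical insurance premium: $261.45
(Employer's $105.72 toward medical insurance premium is not withheld from the employee.)
Total deductions = $107.08 + $77.10 + $591.07 + $107.08 + $261.45 = $1,143.78
Net pay = $2,676.96 − $1,143.78 = $1,533.18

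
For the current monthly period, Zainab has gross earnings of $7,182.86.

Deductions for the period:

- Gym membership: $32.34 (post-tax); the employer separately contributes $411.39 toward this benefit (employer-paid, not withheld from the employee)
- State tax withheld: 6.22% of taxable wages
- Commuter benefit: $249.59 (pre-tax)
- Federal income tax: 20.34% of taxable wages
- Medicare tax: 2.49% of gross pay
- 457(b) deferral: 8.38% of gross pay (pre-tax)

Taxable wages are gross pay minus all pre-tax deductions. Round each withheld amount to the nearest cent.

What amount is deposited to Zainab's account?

$4,438.55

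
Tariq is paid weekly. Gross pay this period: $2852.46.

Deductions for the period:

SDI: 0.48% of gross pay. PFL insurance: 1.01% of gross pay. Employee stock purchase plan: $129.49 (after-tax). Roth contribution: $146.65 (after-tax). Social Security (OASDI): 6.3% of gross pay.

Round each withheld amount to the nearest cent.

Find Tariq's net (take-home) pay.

$2354.12

Social Security (OASDI): $2852.46 × 0.063 = $179.70
PFL insurance: $2852.46 × 0.0101 = $28.81
SDI: $2852.46 × 0.0048 = $13.69
Roth contribution: $146.65
Employee stock purchase plan: $129.49
Total deductions = $179.70 + $28.81 + $13.69 + $146.65 + $129.49 = $498.34
Net pay = $2852.46 − $498.34 = $2354.12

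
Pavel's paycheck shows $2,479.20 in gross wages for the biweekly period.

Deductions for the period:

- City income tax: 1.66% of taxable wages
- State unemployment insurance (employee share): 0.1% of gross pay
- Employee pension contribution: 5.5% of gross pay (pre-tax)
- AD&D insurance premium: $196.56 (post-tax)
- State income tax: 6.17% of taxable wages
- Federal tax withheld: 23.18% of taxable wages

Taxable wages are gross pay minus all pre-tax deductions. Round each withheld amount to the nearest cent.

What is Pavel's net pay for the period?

Employee pension contribution: $2,479.20 × 0.055 = $136.36
Taxable wages = $2,479.20 − $136.36 = $2,342.84
City income tax: $2,342.84 × 0.0166 = $38.89
State income tax: $2,342.84 × 0.0617 = $144.55
Federal tax withheld: $2,342.84 × 0.2318 = $543.07
State unemployment insurance (employee share): $2,479.20 × 0.001 = $2.48
AD&D insurance premium: $196.56
Total deductions = $136.36 + $38.89 + $144.55 + $543.07 + $2.48 + $196.56 = $1,061.91
Net pay = $2,479.20 − $1,061.91 = $1,417.29

$1,417.29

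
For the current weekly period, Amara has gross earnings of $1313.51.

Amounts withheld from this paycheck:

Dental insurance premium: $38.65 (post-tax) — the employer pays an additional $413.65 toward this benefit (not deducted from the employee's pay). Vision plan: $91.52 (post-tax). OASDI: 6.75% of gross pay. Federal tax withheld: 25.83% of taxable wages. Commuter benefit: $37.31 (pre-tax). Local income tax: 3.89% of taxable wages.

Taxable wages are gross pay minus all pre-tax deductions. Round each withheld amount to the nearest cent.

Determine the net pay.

$678.09

Commuter benefit: $37.31
Taxable wages = $1313.51 − $37.31 = $1276.20
Federal tax withheld: $1276.20 × 0.2583 = $329.64
Local income tax: $1276.20 × 0.0389 = $49.64
OASDI: $1313.51 × 0.0675 = $88.66
Vision plan: $91.52
Dental insurance premium: $38.65
(Employer's $413.65 toward dental insurance premium is not withheld from the employee.)
Total deductions = $37.31 + $329.64 + $49.64 + $88.66 + $91.52 + $38.65 = $635.42
Net pay = $1313.51 − $635.42 = $678.09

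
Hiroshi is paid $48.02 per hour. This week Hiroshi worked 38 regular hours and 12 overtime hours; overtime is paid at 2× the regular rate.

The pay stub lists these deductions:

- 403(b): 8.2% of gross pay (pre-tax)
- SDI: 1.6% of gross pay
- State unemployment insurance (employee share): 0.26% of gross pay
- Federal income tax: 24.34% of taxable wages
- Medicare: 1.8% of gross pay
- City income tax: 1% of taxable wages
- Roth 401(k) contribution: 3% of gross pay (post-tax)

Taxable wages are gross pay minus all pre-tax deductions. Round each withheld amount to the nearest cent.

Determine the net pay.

Regular pay: 38 × $48.02 = $1,824.76
Overtime pay: 12 × $48.02 × 2 = $1,152.48
Gross pay = $1,824.76 + $1,152.48 = $2,977.24
403(b): $2,977.24 × 0.082 = $244.13
Taxable wages = $2,977.24 − $244.13 = $2,733.11
City income tax: $2,733.11 × 0.01 = $27.33
Federal income tax: $2,733.11 × 0.2434 = $665.24
SDI: $2,977.24 × 0.016 = $47.64
Medicare: $2,977.24 × 0.018 = $53.59
State unemployment insurance (employee share): $2,977.24 × 0.0026 = $7.74
Roth 401(k) contribution: $2,977.24 × 0.03 = $89.32
Total deductions = $244.13 + $27.33 + $665.24 + $47.64 + $53.59 + $7.74 + $89.32 = $1,134.99
Net pay = $2,977.24 − $1,134.99 = $1,842.25

$1,842.25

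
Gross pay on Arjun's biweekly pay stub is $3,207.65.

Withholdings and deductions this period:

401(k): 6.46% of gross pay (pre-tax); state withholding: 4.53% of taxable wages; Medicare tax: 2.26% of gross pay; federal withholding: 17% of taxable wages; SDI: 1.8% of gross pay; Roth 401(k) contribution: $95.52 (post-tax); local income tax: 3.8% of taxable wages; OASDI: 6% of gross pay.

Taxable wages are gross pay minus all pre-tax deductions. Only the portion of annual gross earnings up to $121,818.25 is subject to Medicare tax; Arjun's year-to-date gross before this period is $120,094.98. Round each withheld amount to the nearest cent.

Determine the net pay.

$1,855.76

401(k): $3,207.65 × 0.0646 = $207.21
Taxable wages = $3,207.65 − $207.21 = $3,000.44
Federal withholding: $3,000.44 × 0.17 = $510.07
Local income tax: $3,000.44 × 0.038 = $114.02
State withholding: $3,000.44 × 0.0453 = $135.92
Medicare tax: only $121,818.25 − $120,094.98 = $1,723.27 of this check is subject → $1,723.27 × 0.0226 = $38.95
SDI: $3,207.65 × 0.018 = $57.74
OASDI: $3,207.65 × 0.06 = $192.46
Roth 401(k) contribution: $95.52
Total deductions = $207.21 + $510.07 + $114.02 + $135.92 + $38.95 + $57.74 + $192.46 + $95.52 = $1,351.89
Net pay = $3,207.65 − $1,351.89 = $1,855.76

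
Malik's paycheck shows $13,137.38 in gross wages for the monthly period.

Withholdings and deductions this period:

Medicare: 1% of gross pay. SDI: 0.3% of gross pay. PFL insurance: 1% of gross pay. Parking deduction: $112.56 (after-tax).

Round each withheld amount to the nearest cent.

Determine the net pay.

Medicare: $13,137.38 × 0.01 = $131.37
SDI: $13,137.38 × 0.003 = $39.41
PFL insurance: $13,137.38 × 0.01 = $131.37
Parking deduction: $112.56
Total deductions = $131.37 + $39.41 + $131.37 + $112.56 = $414.71
Net pay = $13,137.38 − $414.71 = $12,722.67

$12,722.67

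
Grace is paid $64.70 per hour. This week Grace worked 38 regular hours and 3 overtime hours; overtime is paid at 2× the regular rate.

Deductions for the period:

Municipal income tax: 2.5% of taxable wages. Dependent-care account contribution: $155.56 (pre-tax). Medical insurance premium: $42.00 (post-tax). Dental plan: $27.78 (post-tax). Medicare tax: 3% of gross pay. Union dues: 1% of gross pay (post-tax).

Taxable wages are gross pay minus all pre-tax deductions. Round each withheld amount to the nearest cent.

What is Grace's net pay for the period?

$2,440.31

Regular pay: 38 × $64.70 = $2,458.60
Overtime pay: 3 × $64.70 × 2 = $388.20
Gross pay = $2,458.60 + $388.20 = $2,846.80
Dependent-care account contribution: $155.56
Taxable wages = $2,846.80 − $155.56 = $2,691.24
Municipal income tax: $2,691.24 × 0.025 = $67.28
Medicare tax: $2,846.80 × 0.03 = $85.40
Union dues: $2,846.80 × 0.01 = $28.47
Dental plan: $27.78
Medical insurance premium: $42.00
Total deductions = $155.56 + $67.28 + $85.40 + $28.47 + $27.78 + $42.00 = $406.49
Net pay = $2,846.80 − $406.49 = $2,440.31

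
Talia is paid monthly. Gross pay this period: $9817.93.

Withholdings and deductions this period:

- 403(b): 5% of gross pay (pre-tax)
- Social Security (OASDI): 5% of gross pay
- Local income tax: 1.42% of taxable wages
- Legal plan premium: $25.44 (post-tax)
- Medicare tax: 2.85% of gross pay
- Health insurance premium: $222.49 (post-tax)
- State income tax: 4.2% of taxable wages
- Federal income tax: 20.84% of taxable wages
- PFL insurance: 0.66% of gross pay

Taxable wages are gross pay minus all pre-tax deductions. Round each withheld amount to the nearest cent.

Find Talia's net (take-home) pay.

$5775.66

403(b): $9817.93 × 0.05 = $490.90
Taxable wages = $9817.93 − $490.90 = $9327.03
Federal income tax: $9327.03 × 0.2084 = $1943.75
State income tax: $9327.03 × 0.042 = $391.74
Local income tax: $9327.03 × 0.0142 = $132.44
PFL insurance: $9817.93 × 0.0066 = $64.80
Social Security (OASDI): $9817.93 × 0.05 = $490.90
Medicare tax: $9817.93 × 0.0285 = $279.81
Legal plan premium: $25.44
Health insurance premium: $222.49
Total deductions = $490.90 + $1943.75 + $391.74 + $132.44 + $64.80 + $490.90 + $279.81 + $25.44 + $222.49 = $4042.27
Net pay = $9817.93 − $4042.27 = $5775.66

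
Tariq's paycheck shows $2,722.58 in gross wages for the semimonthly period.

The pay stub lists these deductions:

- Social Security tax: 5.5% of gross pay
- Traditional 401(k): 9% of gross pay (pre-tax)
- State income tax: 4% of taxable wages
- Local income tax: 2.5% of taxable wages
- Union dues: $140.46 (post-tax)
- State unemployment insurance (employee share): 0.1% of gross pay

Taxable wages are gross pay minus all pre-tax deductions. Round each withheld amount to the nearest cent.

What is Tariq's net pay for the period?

$2,023.59

Traditional 401(k): $2,722.58 × 0.09 = $245.03
Taxable wages = $2,722.58 − $245.03 = $2,477.55
Local income tax: $2,477.55 × 0.025 = $61.94
State income tax: $2,477.55 × 0.04 = $99.10
Social Security tax: $2,722.58 × 0.055 = $149.74
State unemployment insurance (employee share): $2,722.58 × 0.001 = $2.72
Union dues: $140.46
Total deductions = $245.03 + $61.94 + $99.10 + $149.74 + $2.72 + $140.46 = $698.99
Net pay = $2,722.58 − $698.99 = $2,023.59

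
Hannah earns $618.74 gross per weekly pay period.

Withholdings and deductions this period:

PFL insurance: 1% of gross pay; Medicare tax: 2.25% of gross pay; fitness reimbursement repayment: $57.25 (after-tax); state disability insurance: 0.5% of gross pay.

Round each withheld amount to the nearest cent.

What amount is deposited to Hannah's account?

$538.29

Medicare tax: $618.74 × 0.0225 = $13.92
PFL insurance: $618.74 × 0.01 = $6.19
State disability insurance: $618.74 × 0.005 = $3.09
Fitness reimbursement repayment: $57.25
Total deductions = $13.92 + $6.19 + $3.09 + $57.25 = $80.45
Net pay = $618.74 − $80.45 = $538.29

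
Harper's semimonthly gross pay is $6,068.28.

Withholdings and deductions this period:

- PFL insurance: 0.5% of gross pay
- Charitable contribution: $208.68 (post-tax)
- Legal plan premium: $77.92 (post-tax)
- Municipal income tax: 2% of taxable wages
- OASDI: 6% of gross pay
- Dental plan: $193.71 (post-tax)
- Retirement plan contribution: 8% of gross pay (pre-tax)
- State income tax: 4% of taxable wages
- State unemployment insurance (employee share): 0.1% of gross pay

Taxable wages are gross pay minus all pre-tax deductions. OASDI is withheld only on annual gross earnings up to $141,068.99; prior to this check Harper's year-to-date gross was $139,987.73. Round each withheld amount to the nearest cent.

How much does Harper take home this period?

Retirement plan contribution: $6,068.28 × 0.08 = $485.46
Taxable wages = $6,068.28 − $485.46 = $5,582.82
State income tax: $5,582.82 × 0.04 = $223.31
Municipal income tax: $5,582.82 × 0.02 = $111.66
PFL insurance: $6,068.28 × 0.005 = $30.34
OASDI: only $141,068.99 − $139,987.73 = $1,081.26 of this check is subject → $1,081.26 × 0.06 = $64.88
State unemployment insurance (employee share): $6,068.28 × 0.001 = $6.07
Dental plan: $193.71
Legal plan premium: $77.92
Charitable contribution: $208.68
Total deductions = $485.46 + $223.31 + $111.66 + $30.34 + $64.88 + $6.07 + $193.71 + $77.92 + $208.68 = $1,402.03
Net pay = $6,068.28 − $1,402.03 = $4,666.25

$4,666.25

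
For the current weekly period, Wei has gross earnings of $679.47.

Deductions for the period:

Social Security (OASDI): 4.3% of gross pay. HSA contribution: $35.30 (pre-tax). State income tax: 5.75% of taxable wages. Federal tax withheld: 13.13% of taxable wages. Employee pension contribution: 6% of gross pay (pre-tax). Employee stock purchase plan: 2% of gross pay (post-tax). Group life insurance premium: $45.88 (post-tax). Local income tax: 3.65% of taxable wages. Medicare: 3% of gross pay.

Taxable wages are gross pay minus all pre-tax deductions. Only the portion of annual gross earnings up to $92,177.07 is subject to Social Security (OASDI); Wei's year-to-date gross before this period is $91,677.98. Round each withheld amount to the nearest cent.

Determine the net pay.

HSA contribution: $35.30
Employee pension contribution: $679.47 × 0.06 = $40.77
Pre-tax total = $35.30 + $40.77 = $76.07
Taxable wages = $679.47 − $76.07 = $603.40
State income tax: $603.40 × 0.0575 = $34.70
Local income tax: $603.40 × 0.0365 = $22.02
Federal tax withheld: $603.40 × 0.1313 = $79.23
Social Security (OASDI): only $92,177.07 − $91,677.98 = $499.09 of this check is subject → $499.09 × 0.043 = $21.46
Medicare: $679.47 × 0.03 = $20.38
Employee stock purchase plan: $679.47 × 0.02 = $13.59
Group life insurance premium: $45.88
Total deductions = $35.30 + $40.77 + $34.70 + $22.02 + $79.23 + $21.46 + $20.38 + $13.59 + $45.88 = $313.33
Net pay = $679.47 − $313.33 = $366.14

$366.14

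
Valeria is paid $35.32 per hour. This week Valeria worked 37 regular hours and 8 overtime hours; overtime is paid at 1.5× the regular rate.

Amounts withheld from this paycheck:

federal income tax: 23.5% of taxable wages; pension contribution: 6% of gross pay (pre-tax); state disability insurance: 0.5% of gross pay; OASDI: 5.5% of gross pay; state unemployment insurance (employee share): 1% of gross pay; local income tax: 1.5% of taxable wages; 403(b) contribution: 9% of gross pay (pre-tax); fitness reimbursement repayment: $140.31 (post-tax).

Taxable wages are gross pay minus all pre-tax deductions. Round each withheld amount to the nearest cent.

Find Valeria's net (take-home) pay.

Regular pay: 37 × $35.32 = $1,306.84
Overtime pay: 8 × $35.32 × 1.5 = $423.84
Gross pay = $1,306.84 + $423.84 = $1,730.68
403(b) contribution: $1,730.68 × 0.09 = $155.76
Pension contribution: $1,730.68 × 0.06 = $103.84
Pre-tax total = $155.76 + $103.84 = $259.60
Taxable wages = $1,730.68 − $259.60 = $1,471.08
Local income tax: $1,471.08 × 0.015 = $22.07
Federal income tax: $1,471.08 × 0.235 = $345.70
State disability insurance: $1,730.68 × 0.005 = $8.65
State unemployment insurance (employee share): $1,730.68 × 0.01 = $17.31
OASDI: $1,730.68 × 0.055 = $95.19
Fitness reimbursement repayment: $140.31
Total deductions = $155.76 + $103.84 + $22.07 + $345.70 + $8.65 + $17.31 + $95.19 + $140.31 = $888.83
Net pay = $1,730.68 − $888.83 = $841.85

$841.85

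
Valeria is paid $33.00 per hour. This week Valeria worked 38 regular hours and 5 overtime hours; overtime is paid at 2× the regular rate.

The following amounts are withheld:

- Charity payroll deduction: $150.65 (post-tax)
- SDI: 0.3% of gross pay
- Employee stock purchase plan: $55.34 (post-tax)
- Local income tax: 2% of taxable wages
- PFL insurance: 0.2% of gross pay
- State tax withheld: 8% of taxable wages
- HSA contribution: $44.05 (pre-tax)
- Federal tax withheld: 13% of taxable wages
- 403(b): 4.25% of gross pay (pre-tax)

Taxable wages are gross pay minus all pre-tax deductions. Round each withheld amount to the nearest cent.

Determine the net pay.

$920.02

Regular pay: 38 × $33.00 = $1,254.00
Overtime pay: 5 × $33.00 × 2 = $330.00
Gross pay = $1,254.00 + $330.00 = $1,584.00
403(b): $1,584.00 × 0.0425 = $67.32
HSA contribution: $44.05
Pre-tax total = $67.32 + $44.05 = $111.37
Taxable wages = $1,584.00 − $111.37 = $1,472.63
Federal tax withheld: $1,472.63 × 0.13 = $191.44
Local income tax: $1,472.63 × 0.02 = $29.45
State tax withheld: $1,472.63 × 0.08 = $117.81
SDI: $1,584.00 × 0.003 = $4.75
PFL insurance: $1,584.00 × 0.002 = $3.17
Employee stock purchase plan: $55.34
Charity payroll deduction: $150.65
Total deductions = $67.32 + $44.05 + $191.44 + $29.45 + $117.81 + $4.75 + $3.17 + $55.34 + $150.65 = $663.98
Net pay = $1,584.00 − $663.98 = $920.02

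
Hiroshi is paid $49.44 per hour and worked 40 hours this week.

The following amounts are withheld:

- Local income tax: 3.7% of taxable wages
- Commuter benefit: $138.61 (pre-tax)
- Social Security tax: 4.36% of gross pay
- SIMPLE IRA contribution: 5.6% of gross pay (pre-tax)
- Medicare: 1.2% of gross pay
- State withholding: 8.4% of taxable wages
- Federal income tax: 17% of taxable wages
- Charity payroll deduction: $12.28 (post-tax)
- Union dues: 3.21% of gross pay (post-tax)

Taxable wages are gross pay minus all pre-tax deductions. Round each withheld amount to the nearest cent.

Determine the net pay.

$1039.62

Gross pay: 40 × $49.44 = $1977.60
SIMPLE IRA contribution: $1977.60 × 0.056 = $110.75
Commuter benefit: $138.61
Pre-tax total = $110.75 + $138.61 = $249.36
Taxable wages = $1977.60 − $249.36 = $1728.24
State withholding: $1728.24 × 0.084 = $145.17
Federal income tax: $1728.24 × 0.17 = $293.80
Local income tax: $1728.24 × 0.037 = $63.94
Medicare: $1977.60 × 0.012 = $23.73
Social Security tax: $1977.60 × 0.0436 = $86.22
Charity payroll deduction: $12.28
Union dues: $1977.60 × 0.0321 = $63.48
Total deductions = $110.75 + $138.61 + $145.17 + $293.80 + $63.94 + $23.73 + $86.22 + $12.28 + $63.48 = $937.98
Net pay = $1977.60 − $937.98 = $1039.62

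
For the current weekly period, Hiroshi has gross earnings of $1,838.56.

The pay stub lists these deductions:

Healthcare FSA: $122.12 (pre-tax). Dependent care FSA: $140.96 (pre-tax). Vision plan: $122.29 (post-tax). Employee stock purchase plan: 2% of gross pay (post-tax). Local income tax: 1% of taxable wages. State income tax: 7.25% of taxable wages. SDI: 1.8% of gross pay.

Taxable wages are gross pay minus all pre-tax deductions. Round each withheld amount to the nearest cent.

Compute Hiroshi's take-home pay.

Healthcare FSA: $122.12
Dependent care FSA: $140.96
Pre-tax total = $122.12 + $140.96 = $263.08
Taxable wages = $1,838.56 − $263.08 = $1,575.48
Local income tax: $1,575.48 × 0.01 = $15.75
State income tax: $1,575.48 × 0.0725 = $114.22
SDI: $1,838.56 × 0.018 = $33.09
Vision plan: $122.29
Employee stock purchase plan: $1,838.56 × 0.02 = $36.77
Total deductions = $122.12 + $140.96 + $15.75 + $114.22 + $33.09 + $122.29 + $36.77 = $585.20
Net pay = $1,838.56 − $585.20 = $1,253.36

$1,253.36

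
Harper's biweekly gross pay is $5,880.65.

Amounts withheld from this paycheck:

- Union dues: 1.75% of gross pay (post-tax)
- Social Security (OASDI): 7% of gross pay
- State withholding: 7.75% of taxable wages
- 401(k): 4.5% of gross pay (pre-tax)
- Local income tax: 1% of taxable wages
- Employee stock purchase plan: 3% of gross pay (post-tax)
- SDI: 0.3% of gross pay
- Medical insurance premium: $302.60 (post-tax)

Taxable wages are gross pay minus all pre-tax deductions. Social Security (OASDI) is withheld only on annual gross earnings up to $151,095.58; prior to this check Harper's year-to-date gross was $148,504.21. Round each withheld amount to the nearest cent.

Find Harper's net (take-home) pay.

$4,343.65

401(k): $5,880.65 × 0.045 = $264.63
Taxable wages = $5,880.65 − $264.63 = $5,616.02
Local income tax: $5,616.02 × 0.01 = $56.16
State withholding: $5,616.02 × 0.0775 = $435.24
Social Security (OASDI): only $151,095.58 − $148,504.21 = $2,591.37 of this check is subject → $2,591.37 × 0.07 = $181.40
SDI: $5,880.65 × 0.003 = $17.64
Medical insurance premium: $302.60
Employee stock purchase plan: $5,880.65 × 0.03 = $176.42
Union dues: $5,880.65 × 0.0175 = $102.91
Total deductions = $264.63 + $56.16 + $435.24 + $181.40 + $17.64 + $302.60 + $176.42 + $102.91 = $1,537.00
Net pay = $5,880.65 − $1,537.00 = $4,343.65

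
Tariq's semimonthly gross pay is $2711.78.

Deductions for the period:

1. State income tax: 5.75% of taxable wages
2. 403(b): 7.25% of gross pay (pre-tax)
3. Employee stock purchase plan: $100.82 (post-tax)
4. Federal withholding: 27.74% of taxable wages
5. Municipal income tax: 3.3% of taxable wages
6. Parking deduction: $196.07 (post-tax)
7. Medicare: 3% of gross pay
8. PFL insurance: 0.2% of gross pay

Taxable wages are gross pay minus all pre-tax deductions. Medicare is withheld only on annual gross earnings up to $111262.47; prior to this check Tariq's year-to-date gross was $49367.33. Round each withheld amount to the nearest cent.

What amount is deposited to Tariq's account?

403(b): $2711.78 × 0.0725 = $196.60
Taxable wages = $2711.78 − $196.60 = $2515.18
Municipal income tax: $2515.18 × 0.033 = $83.00
State income tax: $2515.18 × 0.0575 = $144.62
Federal withholding: $2515.18 × 0.2774 = $697.71
Medicare: cap not yet reached, full $2711.78 is subject → $2711.78 × 0.03 = $81.35
PFL insurance: $2711.78 × 0.002 = $5.42
Parking deduction: $196.07
Employee stock purchase plan: $100.82
Total deductions = $196.60 + $83.00 + $144.62 + $697.71 + $81.35 + $5.42 + $196.07 + $100.82 = $1505.59
Net pay = $2711.78 − $1505.59 = $1206.19

$1206.19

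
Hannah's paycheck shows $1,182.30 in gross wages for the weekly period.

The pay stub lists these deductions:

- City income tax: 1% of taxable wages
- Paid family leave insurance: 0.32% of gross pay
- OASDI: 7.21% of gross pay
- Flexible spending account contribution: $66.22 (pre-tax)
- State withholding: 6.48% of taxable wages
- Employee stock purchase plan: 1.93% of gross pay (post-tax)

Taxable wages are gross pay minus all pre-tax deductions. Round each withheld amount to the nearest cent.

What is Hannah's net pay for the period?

$920.76

Flexible spending account contribution: $66.22
Taxable wages = $1,182.30 − $66.22 = $1,116.08
State withholding: $1,116.08 × 0.0648 = $72.32
City income tax: $1,116.08 × 0.01 = $11.16
OASDI: $1,182.30 × 0.0721 = $85.24
Paid family leave insurance: $1,182.30 × 0.0032 = $3.78
Employee stock purchase plan: $1,182.30 × 0.0193 = $22.82
Total deductions = $66.22 + $72.32 + $11.16 + $85.24 + $3.78 + $22.82 = $261.54
Net pay = $1,182.30 − $261.54 = $920.76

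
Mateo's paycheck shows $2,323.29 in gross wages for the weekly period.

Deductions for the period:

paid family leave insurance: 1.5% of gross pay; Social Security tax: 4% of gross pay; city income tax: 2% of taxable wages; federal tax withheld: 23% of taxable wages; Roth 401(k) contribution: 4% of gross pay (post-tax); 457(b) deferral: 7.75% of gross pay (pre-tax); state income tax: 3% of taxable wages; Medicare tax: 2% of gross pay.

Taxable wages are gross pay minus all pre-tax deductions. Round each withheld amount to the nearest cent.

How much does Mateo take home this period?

457(b) deferral: $2,323.29 × 0.0775 = $180.05
Taxable wages = $2,323.29 − $180.05 = $2,143.24
State income tax: $2,143.24 × 0.03 = $64.30
City income tax: $2,143.24 × 0.02 = $42.86
Federal tax withheld: $2,143.24 × 0.23 = $492.95
Paid family leave insurance: $2,323.29 × 0.015 = $34.85
Medicare tax: $2,323.29 × 0.02 = $46.47
Social Security tax: $2,323.29 × 0.04 = $92.93
Roth 401(k) contribution: $2,323.29 × 0.04 = $92.93
Total deductions = $180.05 + $64.30 + $42.86 + $492.95 + $34.85 + $46.47 + $92.93 + $92.93 = $1,047.34
Net pay = $2,323.29 − $1,047.34 = $1,275.95

$1,275.95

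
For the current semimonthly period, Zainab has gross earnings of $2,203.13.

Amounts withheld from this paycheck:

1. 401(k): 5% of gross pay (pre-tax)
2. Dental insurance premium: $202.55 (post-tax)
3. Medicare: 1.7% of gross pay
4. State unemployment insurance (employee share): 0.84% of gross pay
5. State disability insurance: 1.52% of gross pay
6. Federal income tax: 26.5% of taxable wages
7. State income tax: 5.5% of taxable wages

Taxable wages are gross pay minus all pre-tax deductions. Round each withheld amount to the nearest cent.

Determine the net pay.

401(k): $2,203.13 × 0.05 = $110.16
Taxable wages = $2,203.13 − $110.16 = $2,092.97
State income tax: $2,092.97 × 0.055 = $115.11
Federal income tax: $2,092.97 × 0.265 = $554.64
State unemployment insurance (employee share): $2,203.13 × 0.0084 = $18.51
State disability insurance: $2,203.13 × 0.0152 = $33.49
Medicare: $2,203.13 × 0.017 = $37.45
Dental insurance premium: $202.55
Total deductions = $110.16 + $115.11 + $554.64 + $18.51 + $33.49 + $37.45 + $202.55 = $1,071.91
Net pay = $2,203.13 − $1,071.91 = $1,131.22

$1,131.22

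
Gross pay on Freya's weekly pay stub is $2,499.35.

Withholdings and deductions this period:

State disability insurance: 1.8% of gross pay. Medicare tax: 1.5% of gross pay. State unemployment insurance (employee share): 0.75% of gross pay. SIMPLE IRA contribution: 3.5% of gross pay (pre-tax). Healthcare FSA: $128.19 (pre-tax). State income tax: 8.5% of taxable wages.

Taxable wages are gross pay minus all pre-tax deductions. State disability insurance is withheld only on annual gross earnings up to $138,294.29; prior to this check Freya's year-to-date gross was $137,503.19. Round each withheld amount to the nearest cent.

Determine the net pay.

Healthcare FSA: $128.19
SIMPLE IRA contribution: $2,499.35 × 0.035 = $87.48
Pre-tax total = $128.19 + $87.48 = $215.67
Taxable wages = $2,499.35 − $215.67 = $2,283.68
State income tax: $2,283.68 × 0.085 = $194.11
Medicare tax: $2,499.35 × 0.015 = $37.49
State unemployment insurance (employee share): $2,499.35 × 0.0075 = $18.75
State disability insurance: only $138,294.29 − $137,503.19 = $791.10 of this check is subject → $791.10 × 0.018 = $14.24
Total deductions = $128.19 + $87.48 + $194.11 + $37.49 + $18.75 + $14.24 = $480.26
Net pay = $2,499.35 − $480.26 = $2,019.09

$2,019.09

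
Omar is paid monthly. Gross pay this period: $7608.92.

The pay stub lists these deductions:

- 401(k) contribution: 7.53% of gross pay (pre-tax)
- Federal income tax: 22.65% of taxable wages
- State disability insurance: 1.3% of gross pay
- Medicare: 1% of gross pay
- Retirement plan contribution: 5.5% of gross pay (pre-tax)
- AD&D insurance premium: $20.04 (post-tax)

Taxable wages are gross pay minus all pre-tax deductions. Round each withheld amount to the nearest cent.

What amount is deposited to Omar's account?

$4923.57

Retirement plan contribution: $7608.92 × 0.055 = $418.49
401(k) contribution: $7608.92 × 0.0753 = $572.95
Pre-tax total = $418.49 + $572.95 = $991.44
Taxable wages = $7608.92 − $991.44 = $6617.48
Federal income tax: $6617.48 × 0.2265 = $1498.86
State disability insurance: $7608.92 × 0.013 = $98.92
Medicare: $7608.92 × 0.01 = $76.09
AD&D insurance premium: $20.04
Total deductions = $418.49 + $572.95 + $1498.86 + $98.92 + $76.09 + $20.04 = $2685.35
Net pay = $7608.92 − $2685.35 = $4923.57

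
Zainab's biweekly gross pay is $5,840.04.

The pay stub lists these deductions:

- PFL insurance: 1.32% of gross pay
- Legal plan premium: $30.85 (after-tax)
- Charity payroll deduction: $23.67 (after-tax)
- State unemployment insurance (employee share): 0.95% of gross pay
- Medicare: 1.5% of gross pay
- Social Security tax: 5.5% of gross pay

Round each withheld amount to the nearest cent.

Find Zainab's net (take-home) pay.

Social Security tax: $5,840.04 × 0.055 = $321.20
PFL insurance: $5,840.04 × 0.0132 = $77.09
State unemployment insurance (employee share): $5,840.04 × 0.0095 = $55.48
Medicare: $5,840.04 × 0.015 = $87.60
Charity payroll deduction: $23.67
Legal plan premium: $30.85
Total deductions = $321.20 + $77.09 + $55.48 + $87.60 + $23.67 + $30.85 = $595.89
Net pay = $5,840.04 − $595.89 = $5,244.15

$5,244.15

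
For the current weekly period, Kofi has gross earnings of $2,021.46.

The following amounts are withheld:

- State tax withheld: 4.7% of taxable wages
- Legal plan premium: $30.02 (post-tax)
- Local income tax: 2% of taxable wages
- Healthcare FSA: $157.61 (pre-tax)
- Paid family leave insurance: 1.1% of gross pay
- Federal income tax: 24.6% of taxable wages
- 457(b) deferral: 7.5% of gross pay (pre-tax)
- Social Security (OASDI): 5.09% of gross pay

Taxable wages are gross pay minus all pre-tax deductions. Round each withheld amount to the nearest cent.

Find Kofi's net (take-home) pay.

Healthcare FSA: $157.61
457(b) deferral: $2,021.46 × 0.075 = $151.61
Pre-tax total = $157.61 + $151.61 = $309.22
Taxable wages = $2,021.46 − $309.22 = $1,712.24
Federal income tax: $1,712.24 × 0.246 = $421.21
State tax withheld: $1,712.24 × 0.047 = $80.48
Local income tax: $1,712.24 × 0.02 = $34.24
Social Security (OASDI): $2,021.46 × 0.0509 = $102.89
Paid family leave insurance: $2,021.46 × 0.011 = $22.24
Legal plan premium: $30.02
Total deductions = $157.61 + $151.61 + $421.21 + $80.48 + $34.24 + $102.89 + $22.24 + $30.02 = $1,000.30
Net pay = $2,021.46 − $1,000.30 = $1,021.16

$1,021.16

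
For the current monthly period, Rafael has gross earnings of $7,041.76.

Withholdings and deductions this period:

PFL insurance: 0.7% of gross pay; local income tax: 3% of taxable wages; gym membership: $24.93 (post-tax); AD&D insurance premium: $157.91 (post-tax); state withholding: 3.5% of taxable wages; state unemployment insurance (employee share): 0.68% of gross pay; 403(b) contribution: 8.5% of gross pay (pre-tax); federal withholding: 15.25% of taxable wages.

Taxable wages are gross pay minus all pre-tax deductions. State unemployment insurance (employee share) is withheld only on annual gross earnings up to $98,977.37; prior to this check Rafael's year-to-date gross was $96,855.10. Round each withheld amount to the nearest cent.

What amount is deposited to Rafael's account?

403(b) contribution: $7,041.76 × 0.085 = $598.55
Taxable wages = $7,041.76 − $598.55 = $6,443.21
State withholding: $6,443.21 × 0.035 = $225.51
Local income tax: $6,443.21 × 0.03 = $193.30
Federal withholding: $6,443.21 × 0.1525 = $982.59
PFL insurance: $7,041.76 × 0.007 = $49.29
State unemployment insurance (employee share): only $98,977.37 − $96,855.10 = $2,122.27 of this check is subject → $2,122.27 × 0.0068 = $14.43
AD&D insurance premium: $157.91
Gym membership: $24.93
Total deductions = $598.55 + $225.51 + $193.30 + $982.59 + $49.29 + $14.43 + $157.91 + $24.93 = $2,246.51
Net pay = $7,041.76 − $2,246.51 = $4,795.25

$4,795.25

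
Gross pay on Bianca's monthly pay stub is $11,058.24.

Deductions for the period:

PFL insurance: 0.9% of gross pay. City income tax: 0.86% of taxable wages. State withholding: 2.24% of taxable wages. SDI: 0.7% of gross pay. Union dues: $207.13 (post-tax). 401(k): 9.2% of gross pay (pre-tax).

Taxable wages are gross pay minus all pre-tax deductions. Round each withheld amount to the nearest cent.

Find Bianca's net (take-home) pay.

$9,345.55

401(k): $11,058.24 × 0.092 = $1,017.36
Taxable wages = $11,058.24 − $1,017.36 = $10,040.88
State withholding: $10,040.88 × 0.0224 = $224.92
City income tax: $10,040.88 × 0.0086 = $86.35
PFL insurance: $11,058.24 × 0.009 = $99.52
SDI: $11,058.24 × 0.007 = $77.41
Union dues: $207.13
Total deductions = $1,017.36 + $224.92 + $86.35 + $99.52 + $77.41 + $207.13 = $1,712.69
Net pay = $11,058.24 − $1,712.69 = $9,345.55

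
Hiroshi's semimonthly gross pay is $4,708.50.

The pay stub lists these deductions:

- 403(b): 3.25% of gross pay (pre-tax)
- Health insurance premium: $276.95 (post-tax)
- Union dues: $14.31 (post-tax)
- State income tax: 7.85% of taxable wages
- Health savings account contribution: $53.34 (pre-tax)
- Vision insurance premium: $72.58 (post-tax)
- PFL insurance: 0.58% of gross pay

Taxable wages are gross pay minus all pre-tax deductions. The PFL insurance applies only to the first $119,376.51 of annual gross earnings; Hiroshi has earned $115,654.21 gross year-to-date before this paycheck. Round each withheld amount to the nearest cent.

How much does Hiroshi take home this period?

$3,763.28

Health savings account contribution: $53.34
403(b): $4,708.50 × 0.0325 = $153.03
Pre-tax total = $53.34 + $153.03 = $206.37
Taxable wages = $4,708.50 − $206.37 = $4,502.13
State income tax: $4,502.13 × 0.0785 = $353.42
PFL insurance: only $119,376.51 − $115,654.21 = $3,722.30 of this check is subject → $3,722.30 × 0.0058 = $21.59
Vision insurance premium: $72.58
Union dues: $14.31
Health insurance premium: $276.95
Total deductions = $53.34 + $153.03 + $353.42 + $21.59 + $72.58 + $14.31 + $276.95 = $945.22
Net pay = $4,708.50 − $945.22 = $3,763.28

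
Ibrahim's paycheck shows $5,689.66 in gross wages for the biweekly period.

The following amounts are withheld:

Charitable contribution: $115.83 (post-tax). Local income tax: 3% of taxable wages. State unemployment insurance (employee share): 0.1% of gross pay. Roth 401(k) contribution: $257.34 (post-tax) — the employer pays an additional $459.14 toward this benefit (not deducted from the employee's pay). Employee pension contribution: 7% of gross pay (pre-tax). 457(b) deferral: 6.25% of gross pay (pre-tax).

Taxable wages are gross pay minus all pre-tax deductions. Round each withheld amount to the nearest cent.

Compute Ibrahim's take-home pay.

$4,408.85

Employee pension contribution: $5,689.66 × 0.07 = $398.28
457(b) deferral: $5,689.66 × 0.0625 = $355.60
Pre-tax total = $398.28 + $355.60 = $753.88
Taxable wages = $5,689.66 − $753.88 = $4,935.78
Local income tax: $4,935.78 × 0.03 = $148.07
State unemployment insurance (employee share): $5,689.66 × 0.001 = $5.69
Charitable contribution: $115.83
Roth 401(k) contribution: $257.34
(Employer's $459.14 toward Roth 401(k) contribution is not withheld from the employee.)
Total deductions = $398.28 + $355.60 + $148.07 + $5.69 + $115.83 + $257.34 = $1,280.81
Net pay = $5,689.66 − $1,280.81 = $4,408.85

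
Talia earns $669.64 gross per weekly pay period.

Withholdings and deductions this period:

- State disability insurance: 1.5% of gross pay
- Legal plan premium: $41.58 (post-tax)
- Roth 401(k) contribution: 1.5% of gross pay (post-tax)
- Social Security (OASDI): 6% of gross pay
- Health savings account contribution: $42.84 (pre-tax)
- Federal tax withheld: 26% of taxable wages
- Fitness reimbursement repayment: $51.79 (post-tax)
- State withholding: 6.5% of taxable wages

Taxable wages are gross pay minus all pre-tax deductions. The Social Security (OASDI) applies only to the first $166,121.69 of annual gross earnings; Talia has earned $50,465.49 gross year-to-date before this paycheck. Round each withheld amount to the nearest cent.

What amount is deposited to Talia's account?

$269.46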